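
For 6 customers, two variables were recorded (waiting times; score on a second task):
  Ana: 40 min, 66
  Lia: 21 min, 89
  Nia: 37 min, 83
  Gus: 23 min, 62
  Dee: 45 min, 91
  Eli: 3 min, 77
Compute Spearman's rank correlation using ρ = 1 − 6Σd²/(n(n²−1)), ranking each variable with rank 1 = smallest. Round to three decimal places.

Ranks of variable 1: 5, 2, 4, 3, 6, 1
Ranks of variable 2: 2, 5, 4, 1, 6, 3
d = r₁ − r₂: 3, -3, 0, 2, 0, -2
d²: 9, 9, 0, 4, 0, 4; Σd² = 26
ρ = 1 − 6·26/(6·35) = 1 − 156/210 = 0.257

0.257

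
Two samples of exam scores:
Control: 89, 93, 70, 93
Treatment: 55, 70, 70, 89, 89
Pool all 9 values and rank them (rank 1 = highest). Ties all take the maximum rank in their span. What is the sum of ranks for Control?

17

Sorted (descending): 93, 93, 89, 89, 89, 70, 70, 70, 55
The 2 values of 93 occupy positions 1–2 → each gets rank 2.
The 3 values of 89 occupy positions 3–5 → each gets rank 5.
The 3 values of 70 occupy positions 6–8 → each gets rank 8.
Control values → pooled ranks: 89→5, 93→2, 70→8, 93→2
Rank sum = 5 + 2 + 8 + 2 = 17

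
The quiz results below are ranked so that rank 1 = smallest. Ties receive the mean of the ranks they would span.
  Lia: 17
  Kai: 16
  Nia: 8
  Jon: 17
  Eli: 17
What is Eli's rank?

Sorted (ascending): 8, 16, 17, 17, 17
The 3 values of 17 occupy positions 3–5 → average rank 4.
Eli has value 17 → rank 4.

4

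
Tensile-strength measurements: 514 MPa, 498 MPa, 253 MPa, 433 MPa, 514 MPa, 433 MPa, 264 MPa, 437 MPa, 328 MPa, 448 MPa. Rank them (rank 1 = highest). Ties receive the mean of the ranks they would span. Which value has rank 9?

Sorted (descending): 514, 514, 498, 448, 437, 433, 433, 328, 264, 253
The 2 values of 514 occupy positions 1–2 → average rank (1+2)/2 = 1.5.
The 2 values of 433 occupy positions 6–7 → average rank (6+7)/2 = 6.5.
Rank 9 → value 264.

264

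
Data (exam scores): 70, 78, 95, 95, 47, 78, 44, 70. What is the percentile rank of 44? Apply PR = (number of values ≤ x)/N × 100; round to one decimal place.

12.5

N = 8.
Strictly below 44: 0. Equal to 44: 1.
PR = 1/8 × 100 = 12.5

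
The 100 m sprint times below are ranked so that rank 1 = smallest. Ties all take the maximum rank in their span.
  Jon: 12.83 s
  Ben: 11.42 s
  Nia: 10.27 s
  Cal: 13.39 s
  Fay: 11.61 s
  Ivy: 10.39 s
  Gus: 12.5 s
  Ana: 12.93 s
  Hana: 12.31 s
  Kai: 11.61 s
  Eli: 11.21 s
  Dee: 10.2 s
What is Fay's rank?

7

Sorted (ascending): 10.2, 10.27, 10.39, 11.21, 11.42, 11.61, 11.61, 12.31, 12.5, 12.83, 12.93, 13.39
The 2 values of 11.61 occupy positions 6–7 → each gets rank 7.
Fay has value 11.61 s → rank 7.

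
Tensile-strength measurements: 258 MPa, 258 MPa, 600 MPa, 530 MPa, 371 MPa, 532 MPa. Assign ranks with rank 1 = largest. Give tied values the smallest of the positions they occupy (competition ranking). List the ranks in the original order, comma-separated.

5, 5, 1, 3, 4, 2

Sorted (descending): 600, 532, 530, 371, 258, 258
The 2 values of 258 occupy positions 5–6 → each gets rank 5.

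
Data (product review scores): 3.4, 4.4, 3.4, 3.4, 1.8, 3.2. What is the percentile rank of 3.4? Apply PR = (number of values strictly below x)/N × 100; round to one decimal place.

N = 6.
Strictly below 3.4: 2. Equal to 3.4: 3.
PR = 2/6 × 100 = 33.3

33.3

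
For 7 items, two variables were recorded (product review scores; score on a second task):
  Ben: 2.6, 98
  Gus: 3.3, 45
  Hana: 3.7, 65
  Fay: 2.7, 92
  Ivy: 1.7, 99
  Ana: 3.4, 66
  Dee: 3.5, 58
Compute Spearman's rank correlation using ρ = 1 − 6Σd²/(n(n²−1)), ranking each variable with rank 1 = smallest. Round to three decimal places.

Ranks of variable 1: 2, 4, 7, 3, 1, 5, 6
Ranks of variable 2: 6, 1, 3, 5, 7, 4, 2
d = r₁ − r₂: -4, 3, 4, -2, -6, 1, 4
d²: 16, 9, 16, 4, 36, 1, 16; Σd² = 98
ρ = 1 − 6·98/(7·48) = 1 − 588/336 = -0.750

-0.750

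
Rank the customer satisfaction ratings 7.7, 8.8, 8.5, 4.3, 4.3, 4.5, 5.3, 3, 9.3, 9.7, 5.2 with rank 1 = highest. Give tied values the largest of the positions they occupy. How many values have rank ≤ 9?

8

Sorted (descending): 9.7, 9.3, 8.8, 8.5, 7.7, 5.3, 5.2, 4.5, 4.3, 4.3, 3
The 2 values of 4.3 occupy positions 9–10 → each gets rank 10.
Ranks ≤ 9: {1, 2, 3, 4, 5, 6, 7, 8} → 8 values.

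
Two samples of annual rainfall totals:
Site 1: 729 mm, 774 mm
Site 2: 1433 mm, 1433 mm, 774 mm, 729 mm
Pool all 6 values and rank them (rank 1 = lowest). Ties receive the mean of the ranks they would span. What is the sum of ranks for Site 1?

Sorted (ascending): 729, 729, 774, 774, 1433, 1433
The 2 values of 729 occupy positions 1–2 → average rank (1+2)/2 = 1.5.
The 2 values of 774 occupy positions 3–4 → average rank (3+4)/2 = 3.5.
The 2 values of 1433 occupy positions 5–6 → average rank (5+6)/2 = 5.5.
Site 1 values → pooled ranks: 729→1.5, 774→3.5
Rank sum = 1.5 + 3.5 = 5

5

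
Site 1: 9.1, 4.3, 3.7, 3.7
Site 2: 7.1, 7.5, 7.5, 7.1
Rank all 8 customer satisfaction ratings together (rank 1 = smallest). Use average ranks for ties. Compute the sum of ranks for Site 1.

Sorted (ascending): 3.7, 3.7, 4.3, 7.1, 7.1, 7.5, 7.5, 9.1
The 2 values of 3.7 occupy positions 1–2 → average rank (1+2)/2 = 1.5.
The 2 values of 7.1 occupy positions 4–5 → average rank (4+5)/2 = 4.5.
The 2 values of 7.5 occupy positions 6–7 → average rank (6+7)/2 = 6.5.
Site 1 values → pooled ranks: 9.1→8, 4.3→3, 3.7→1.5, 3.7→1.5
Rank sum = 8 + 3 + 1.5 + 1.5 = 14

14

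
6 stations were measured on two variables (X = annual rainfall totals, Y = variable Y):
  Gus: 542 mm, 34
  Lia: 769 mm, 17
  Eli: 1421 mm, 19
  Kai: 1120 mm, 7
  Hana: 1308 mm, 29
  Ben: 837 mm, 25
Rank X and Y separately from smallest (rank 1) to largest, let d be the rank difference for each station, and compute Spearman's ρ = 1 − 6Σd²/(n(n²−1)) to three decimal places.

-0.257

Ranks of variable 1: 1, 2, 6, 4, 5, 3
Ranks of variable 2: 6, 2, 3, 1, 5, 4
d = r₁ − r₂: -5, 0, 3, 3, 0, -1
d²: 25, 0, 9, 9, 0, 1; Σd² = 44
ρ = 1 − 6·44/(6·35) = 1 − 264/210 = -0.257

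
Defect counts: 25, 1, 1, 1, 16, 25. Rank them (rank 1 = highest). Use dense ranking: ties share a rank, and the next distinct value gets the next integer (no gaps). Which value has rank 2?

16

Sorted (descending): 25, 25, 16, 1, 1, 1
The 2 values of 25 share dense rank 1.
The 3 values of 1 share dense rank 3.
Remaining distinct values take the next consecutive integers.
Rank 2 → value 16.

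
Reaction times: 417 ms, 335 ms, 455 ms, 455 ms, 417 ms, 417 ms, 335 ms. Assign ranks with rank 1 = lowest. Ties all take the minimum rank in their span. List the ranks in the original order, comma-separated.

3, 1, 6, 6, 3, 3, 1

Sorted (ascending): 335, 335, 417, 417, 417, 455, 455
The 2 values of 335 occupy positions 1–2 → each gets rank 1.
The 3 values of 417 occupy positions 3–5 → each gets rank 3.
The 2 values of 455 occupy positions 6–7 → each gets rank 6.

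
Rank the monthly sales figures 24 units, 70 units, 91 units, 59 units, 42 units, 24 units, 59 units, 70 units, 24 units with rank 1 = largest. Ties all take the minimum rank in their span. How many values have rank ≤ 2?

3

Sorted (descending): 91, 70, 70, 59, 59, 42, 24, 24, 24
The 2 values of 70 occupy positions 2–3 → each gets rank 2.
The 2 values of 59 occupy positions 4–5 → each gets rank 4.
The 3 values of 24 occupy positions 7–9 → each gets rank 7.
Ranks ≤ 2: {1, 2, 2} → 3 values.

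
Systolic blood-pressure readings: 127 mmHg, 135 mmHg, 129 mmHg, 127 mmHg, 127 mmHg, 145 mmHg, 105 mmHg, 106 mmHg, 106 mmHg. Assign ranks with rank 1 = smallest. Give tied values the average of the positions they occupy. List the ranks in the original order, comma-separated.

5, 8, 7, 5, 5, 9, 1, 2.5, 2.5

Sorted (ascending): 105, 106, 106, 127, 127, 127, 129, 135, 145
The 2 values of 106 occupy positions 2–3 → average rank (2+3)/2 = 2.5.
The 3 values of 127 occupy positions 4–6 → average rank 5.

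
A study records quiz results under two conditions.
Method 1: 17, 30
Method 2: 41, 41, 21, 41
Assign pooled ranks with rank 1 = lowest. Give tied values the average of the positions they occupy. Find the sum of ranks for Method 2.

Sorted (ascending): 17, 21, 30, 41, 41, 41
The 3 values of 41 occupy positions 4–6 → average rank 5.
Method 2 values → pooled ranks: 41→5, 41→5, 21→2, 41→5
Rank sum = 5 + 5 + 2 + 5 = 17

17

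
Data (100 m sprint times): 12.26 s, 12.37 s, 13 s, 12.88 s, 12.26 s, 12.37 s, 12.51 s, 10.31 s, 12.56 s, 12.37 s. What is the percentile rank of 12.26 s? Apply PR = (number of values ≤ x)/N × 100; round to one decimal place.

N = 10.
Strictly below 12.26: 1. Equal to 12.26: 2.
PR = 3/10 × 100 = 30.0

30.0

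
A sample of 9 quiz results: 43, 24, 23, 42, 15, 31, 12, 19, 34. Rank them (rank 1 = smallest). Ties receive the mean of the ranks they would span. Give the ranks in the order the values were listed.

9, 5, 4, 8, 2, 6, 1, 3, 7

Sorted (ascending): 12, 15, 19, 23, 24, 31, 34, 42, 43
No ties — each value takes its position as its rank.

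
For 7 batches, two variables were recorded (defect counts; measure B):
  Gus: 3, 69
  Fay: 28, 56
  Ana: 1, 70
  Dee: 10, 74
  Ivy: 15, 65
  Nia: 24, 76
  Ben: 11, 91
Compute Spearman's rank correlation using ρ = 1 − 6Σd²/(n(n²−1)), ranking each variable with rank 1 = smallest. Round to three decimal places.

Ranks of variable 1: 2, 7, 1, 3, 5, 6, 4
Ranks of variable 2: 3, 1, 4, 5, 2, 6, 7
d = r₁ − r₂: -1, 6, -3, -2, 3, 0, -3
d²: 1, 36, 9, 4, 9, 0, 9; Σd² = 68
ρ = 1 − 6·68/(7·48) = 1 − 408/336 = -0.214

-0.214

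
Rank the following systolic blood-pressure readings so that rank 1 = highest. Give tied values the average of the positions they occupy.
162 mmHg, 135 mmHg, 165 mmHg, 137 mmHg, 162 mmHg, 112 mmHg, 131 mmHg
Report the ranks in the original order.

2.5, 5, 1, 4, 2.5, 7, 6

Sorted (descending): 165, 162, 162, 137, 135, 131, 112
The 2 values of 162 occupy positions 2–3 → average rank (2+3)/2 = 2.5.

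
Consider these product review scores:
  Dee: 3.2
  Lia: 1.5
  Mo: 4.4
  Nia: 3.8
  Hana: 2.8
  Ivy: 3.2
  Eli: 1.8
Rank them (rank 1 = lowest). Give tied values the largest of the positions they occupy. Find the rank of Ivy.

5

Sorted (ascending): 1.5, 1.8, 2.8, 3.2, 3.2, 3.8, 4.4
The 2 values of 3.2 occupy positions 4–5 → each gets rank 5.
Ivy has value 3.2 → rank 5.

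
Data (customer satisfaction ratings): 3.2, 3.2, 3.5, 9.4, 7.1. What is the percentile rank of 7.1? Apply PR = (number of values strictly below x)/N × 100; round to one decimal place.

N = 5.
Strictly below 7.1: 3. Equal to 7.1: 1.
PR = 3/5 × 100 = 60.0

60.0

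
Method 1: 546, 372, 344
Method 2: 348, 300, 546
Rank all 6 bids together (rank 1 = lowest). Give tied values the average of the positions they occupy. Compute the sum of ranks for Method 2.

Sorted (ascending): 300, 344, 348, 372, 546, 546
The 2 values of 546 occupy positions 5–6 → average rank (5+6)/2 = 5.5.
Method 2 values → pooled ranks: 348→3, 300→1, 546→5.5
Rank sum = 3 + 1 + 5.5 = 9.5

9.5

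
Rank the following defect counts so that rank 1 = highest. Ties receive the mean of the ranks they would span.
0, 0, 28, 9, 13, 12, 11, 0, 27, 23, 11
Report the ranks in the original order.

Sorted (descending): 28, 27, 23, 13, 12, 11, 11, 9, 0, 0, 0
The 2 values of 11 occupy positions 6–7 → average rank (6+7)/2 = 6.5.
The 3 values of 0 occupy positions 9–11 → average rank 10.

10, 10, 1, 8, 4, 5, 6.5, 10, 2, 3, 6.5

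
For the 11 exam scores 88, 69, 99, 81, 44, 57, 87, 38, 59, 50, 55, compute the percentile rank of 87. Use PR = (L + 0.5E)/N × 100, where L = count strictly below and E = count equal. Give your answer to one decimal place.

77.3

N = 11.
Strictly below 87: 8. Equal to 87: 1.
PR = (8 + 0.5·1)/11 × 100 = 77.3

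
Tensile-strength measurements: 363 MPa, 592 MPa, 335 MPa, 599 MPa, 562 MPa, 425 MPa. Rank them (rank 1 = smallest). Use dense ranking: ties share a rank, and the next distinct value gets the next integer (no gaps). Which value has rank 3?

425

Sorted (ascending): 335, 363, 425, 562, 592, 599
No ties — each value takes its position as its rank.
Rank 3 → value 425.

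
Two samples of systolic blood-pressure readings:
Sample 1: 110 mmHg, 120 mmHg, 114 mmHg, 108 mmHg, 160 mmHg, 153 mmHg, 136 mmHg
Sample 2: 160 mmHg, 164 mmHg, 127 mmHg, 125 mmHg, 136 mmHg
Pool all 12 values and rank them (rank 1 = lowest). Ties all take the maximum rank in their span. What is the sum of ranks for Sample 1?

Sorted (ascending): 108, 110, 114, 120, 125, 127, 136, 136, 153, 160, 160, 164
The 2 values of 136 occupy positions 7–8 → each gets rank 8.
The 2 values of 160 occupy positions 10–11 → each gets rank 11.
Sample 1 values → pooled ranks: 110→2, 120→4, 114→3, 108→1, 160→11, 153→9, 136→8
Rank sum = 2 + 4 + 3 + 1 + 11 + 9 + 8 = 38

38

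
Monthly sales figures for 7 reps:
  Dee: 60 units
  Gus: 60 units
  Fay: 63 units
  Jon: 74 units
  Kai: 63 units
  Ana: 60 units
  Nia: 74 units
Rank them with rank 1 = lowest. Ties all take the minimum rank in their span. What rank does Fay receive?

4

Sorted (ascending): 60, 60, 60, 63, 63, 74, 74
The 3 values of 60 occupy positions 1–3 → each gets rank 1.
The 2 values of 63 occupy positions 4–5 → each gets rank 4.
The 2 values of 74 occupy positions 6–7 → each gets rank 6.
Fay has value 63 units → rank 4.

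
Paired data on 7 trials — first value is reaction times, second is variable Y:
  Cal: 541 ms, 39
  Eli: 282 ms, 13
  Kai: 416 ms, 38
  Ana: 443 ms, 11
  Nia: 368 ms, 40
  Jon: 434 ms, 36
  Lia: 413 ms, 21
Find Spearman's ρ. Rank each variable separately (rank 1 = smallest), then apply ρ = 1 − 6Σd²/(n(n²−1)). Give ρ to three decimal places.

Ranks of variable 1: 7, 1, 4, 6, 2, 5, 3
Ranks of variable 2: 6, 2, 5, 1, 7, 4, 3
d = r₁ − r₂: 1, -1, -1, 5, -5, 1, 0
d²: 1, 1, 1, 25, 25, 1, 0; Σd² = 54
ρ = 1 − 6·54/(7·48) = 1 − 324/336 = 0.036

0.036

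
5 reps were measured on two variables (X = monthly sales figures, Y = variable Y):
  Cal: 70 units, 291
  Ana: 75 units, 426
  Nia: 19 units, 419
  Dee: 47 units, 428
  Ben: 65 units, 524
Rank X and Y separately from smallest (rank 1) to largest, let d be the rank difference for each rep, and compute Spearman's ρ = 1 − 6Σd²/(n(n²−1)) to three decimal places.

Ranks of variable 1: 4, 5, 1, 2, 3
Ranks of variable 2: 1, 3, 2, 4, 5
d = r₁ − r₂: 3, 2, -1, -2, -2
d²: 9, 4, 1, 4, 4; Σd² = 22
ρ = 1 − 6·22/(5·24) = 1 − 132/120 = -0.100

-0.100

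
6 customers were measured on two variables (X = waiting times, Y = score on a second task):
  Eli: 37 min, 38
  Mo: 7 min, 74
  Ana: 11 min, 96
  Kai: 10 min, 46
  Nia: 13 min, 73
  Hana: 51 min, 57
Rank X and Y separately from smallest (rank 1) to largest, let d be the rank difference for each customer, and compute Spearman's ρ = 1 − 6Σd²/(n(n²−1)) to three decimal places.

Ranks of variable 1: 5, 1, 3, 2, 4, 6
Ranks of variable 2: 1, 5, 6, 2, 4, 3
d = r₁ − r₂: 4, -4, -3, 0, 0, 3
d²: 16, 16, 9, 0, 0, 9; Σd² = 50
ρ = 1 − 6·50/(6·35) = 1 − 300/210 = -0.429

-0.429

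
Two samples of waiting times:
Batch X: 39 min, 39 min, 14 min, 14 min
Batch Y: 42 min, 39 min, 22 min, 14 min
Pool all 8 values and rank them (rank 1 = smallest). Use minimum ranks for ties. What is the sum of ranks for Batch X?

12

Sorted (ascending): 14, 14, 14, 22, 39, 39, 39, 42
The 3 values of 14 occupy positions 1–3 → each gets rank 1.
The 3 values of 39 occupy positions 5–7 → each gets rank 5.
Batch X values → pooled ranks: 39→5, 39→5, 14→1, 14→1
Rank sum = 5 + 5 + 1 + 1 = 12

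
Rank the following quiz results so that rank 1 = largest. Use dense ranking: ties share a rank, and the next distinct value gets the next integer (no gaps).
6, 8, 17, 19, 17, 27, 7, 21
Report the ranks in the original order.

Sorted (descending): 27, 21, 19, 17, 17, 8, 7, 6
The 2 values of 17 share dense rank 4.
Remaining distinct values take the next consecutive integers.

7, 5, 4, 3, 4, 1, 6, 2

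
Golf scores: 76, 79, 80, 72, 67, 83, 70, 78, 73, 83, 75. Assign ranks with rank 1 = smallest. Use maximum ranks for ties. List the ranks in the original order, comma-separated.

6, 8, 9, 3, 1, 11, 2, 7, 4, 11, 5

Sorted (ascending): 67, 70, 72, 73, 75, 76, 78, 79, 80, 83, 83
The 2 values of 83 occupy positions 10–11 → each gets rank 11.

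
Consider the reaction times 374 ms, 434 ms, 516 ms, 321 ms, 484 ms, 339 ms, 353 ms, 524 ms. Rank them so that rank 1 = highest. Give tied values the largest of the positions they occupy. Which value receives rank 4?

434

Sorted (descending): 524, 516, 484, 434, 374, 353, 339, 321
No ties — each value takes its position as its rank.
Rank 4 → value 434.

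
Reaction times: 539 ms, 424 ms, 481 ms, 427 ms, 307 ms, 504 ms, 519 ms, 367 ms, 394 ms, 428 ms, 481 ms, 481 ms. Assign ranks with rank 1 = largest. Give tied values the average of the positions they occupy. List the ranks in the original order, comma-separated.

1, 9, 5, 8, 12, 3, 2, 11, 10, 7, 5, 5

Sorted (descending): 539, 519, 504, 481, 481, 481, 428, 427, 424, 394, 367, 307
The 3 values of 481 occupy positions 4–6 → average rank 5.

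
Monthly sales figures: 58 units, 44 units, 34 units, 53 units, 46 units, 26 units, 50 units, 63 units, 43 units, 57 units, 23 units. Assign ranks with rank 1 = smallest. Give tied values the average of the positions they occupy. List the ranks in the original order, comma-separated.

10, 5, 3, 8, 6, 2, 7, 11, 4, 9, 1

Sorted (ascending): 23, 26, 34, 43, 44, 46, 50, 53, 57, 58, 63
No ties — each value takes its position as its rank.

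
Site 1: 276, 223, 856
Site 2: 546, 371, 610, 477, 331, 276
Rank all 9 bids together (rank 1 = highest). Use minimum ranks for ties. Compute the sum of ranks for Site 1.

17

Sorted (descending): 856, 610, 546, 477, 371, 331, 276, 276, 223
The 2 values of 276 occupy positions 7–8 → each gets rank 7.
Site 1 values → pooled ranks: 276→7, 223→9, 856→1
Rank sum = 7 + 9 + 1 = 17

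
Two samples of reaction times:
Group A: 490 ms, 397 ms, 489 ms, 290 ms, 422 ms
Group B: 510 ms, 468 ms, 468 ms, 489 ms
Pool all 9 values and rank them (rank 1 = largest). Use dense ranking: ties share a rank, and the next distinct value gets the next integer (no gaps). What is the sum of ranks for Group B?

Sorted (descending): 510, 490, 489, 489, 468, 468, 422, 397, 290
The 2 values of 489 share dense rank 3.
The 2 values of 468 share dense rank 4.
Remaining distinct values take the next consecutive integers.
Group B values → pooled ranks: 510→1, 468→4, 468→4, 489→3
Rank sum = 1 + 4 + 4 + 3 = 12

12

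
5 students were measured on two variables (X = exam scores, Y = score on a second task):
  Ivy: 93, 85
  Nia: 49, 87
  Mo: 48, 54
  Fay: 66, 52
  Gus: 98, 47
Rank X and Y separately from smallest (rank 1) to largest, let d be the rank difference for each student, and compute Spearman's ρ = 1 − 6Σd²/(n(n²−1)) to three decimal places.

-0.500

Ranks of variable 1: 4, 2, 1, 3, 5
Ranks of variable 2: 4, 5, 3, 2, 1
d = r₁ − r₂: 0, -3, -2, 1, 4
d²: 0, 9, 4, 1, 16; Σd² = 30
ρ = 1 − 6·30/(5·24) = 1 − 180/120 = -0.500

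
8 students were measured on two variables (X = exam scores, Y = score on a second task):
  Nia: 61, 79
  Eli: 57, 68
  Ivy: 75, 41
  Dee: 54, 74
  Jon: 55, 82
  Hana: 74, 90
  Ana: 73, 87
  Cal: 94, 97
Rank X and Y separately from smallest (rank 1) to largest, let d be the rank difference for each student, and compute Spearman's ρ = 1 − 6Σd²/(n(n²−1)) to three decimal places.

Ranks of variable 1: 4, 3, 7, 1, 2, 6, 5, 8
Ranks of variable 2: 4, 2, 1, 3, 5, 7, 6, 8
d = r₁ − r₂: 0, 1, 6, -2, -3, -1, -1, 0
d²: 0, 1, 36, 4, 9, 1, 1, 0; Σd² = 52
ρ = 1 − 6·52/(8·63) = 1 − 312/504 = 0.381

0.381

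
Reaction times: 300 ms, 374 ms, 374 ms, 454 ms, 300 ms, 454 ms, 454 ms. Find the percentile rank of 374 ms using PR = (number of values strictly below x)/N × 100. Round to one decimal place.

28.6

N = 7.
Strictly below 374: 2. Equal to 374: 2.
PR = 2/7 × 100 = 28.6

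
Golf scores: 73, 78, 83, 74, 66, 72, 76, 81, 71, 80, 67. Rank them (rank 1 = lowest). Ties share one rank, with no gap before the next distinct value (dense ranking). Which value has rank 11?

Sorted (ascending): 66, 67, 71, 72, 73, 74, 76, 78, 80, 81, 83
No ties — each value takes its position as its rank.
Rank 11 → value 83.

83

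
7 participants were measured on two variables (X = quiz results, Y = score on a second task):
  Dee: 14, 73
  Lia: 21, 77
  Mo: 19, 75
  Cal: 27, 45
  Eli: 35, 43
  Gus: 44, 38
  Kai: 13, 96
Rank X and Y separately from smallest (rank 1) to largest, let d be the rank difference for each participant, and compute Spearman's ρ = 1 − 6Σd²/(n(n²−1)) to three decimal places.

-0.857

Ranks of variable 1: 2, 4, 3, 5, 6, 7, 1
Ranks of variable 2: 4, 6, 5, 3, 2, 1, 7
d = r₁ − r₂: -2, -2, -2, 2, 4, 6, -6
d²: 4, 4, 4, 4, 16, 36, 36; Σd² = 104
ρ = 1 − 6·104/(7·48) = 1 − 624/336 = -0.857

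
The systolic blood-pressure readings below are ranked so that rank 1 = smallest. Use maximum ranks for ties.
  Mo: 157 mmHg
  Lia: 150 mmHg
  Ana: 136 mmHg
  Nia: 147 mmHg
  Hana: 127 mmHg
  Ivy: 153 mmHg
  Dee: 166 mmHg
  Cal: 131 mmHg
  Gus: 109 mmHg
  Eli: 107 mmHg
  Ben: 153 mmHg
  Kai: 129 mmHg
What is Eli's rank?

Sorted (ascending): 107, 109, 127, 129, 131, 136, 147, 150, 153, 153, 157, 166
The 2 values of 153 occupy positions 9–10 → each gets rank 10.
Eli has value 107 mmHg → rank 1.

1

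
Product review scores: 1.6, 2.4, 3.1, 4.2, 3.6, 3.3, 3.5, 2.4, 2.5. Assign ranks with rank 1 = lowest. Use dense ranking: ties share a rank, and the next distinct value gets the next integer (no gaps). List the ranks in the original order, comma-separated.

1, 2, 4, 8, 7, 5, 6, 2, 3

Sorted (ascending): 1.6, 2.4, 2.4, 2.5, 3.1, 3.3, 3.5, 3.6, 4.2
The 2 values of 2.4 share dense rank 2.
Remaining distinct values take the next consecutive integers.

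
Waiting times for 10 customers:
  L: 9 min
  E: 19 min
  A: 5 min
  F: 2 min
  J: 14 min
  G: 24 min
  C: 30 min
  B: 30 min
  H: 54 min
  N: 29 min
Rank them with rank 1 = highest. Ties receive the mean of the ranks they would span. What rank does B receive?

Sorted (descending): 54, 30, 30, 29, 24, 19, 14, 9, 5, 2
The 2 values of 30 occupy positions 2–3 → average rank (2+3)/2 = 2.5.
B has value 30 min → rank 2.5.

2.5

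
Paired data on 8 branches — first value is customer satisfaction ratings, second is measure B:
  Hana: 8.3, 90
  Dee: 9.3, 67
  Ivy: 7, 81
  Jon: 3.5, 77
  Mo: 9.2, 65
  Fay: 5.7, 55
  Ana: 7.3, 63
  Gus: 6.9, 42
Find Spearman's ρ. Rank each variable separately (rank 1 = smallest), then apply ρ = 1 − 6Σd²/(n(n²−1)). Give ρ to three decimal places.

0.238

Ranks of variable 1: 6, 8, 4, 1, 7, 2, 5, 3
Ranks of variable 2: 8, 5, 7, 6, 4, 2, 3, 1
d = r₁ − r₂: -2, 3, -3, -5, 3, 0, 2, 2
d²: 4, 9, 9, 25, 9, 0, 4, 4; Σd² = 64
ρ = 1 − 6·64/(8·63) = 1 − 384/504 = 0.238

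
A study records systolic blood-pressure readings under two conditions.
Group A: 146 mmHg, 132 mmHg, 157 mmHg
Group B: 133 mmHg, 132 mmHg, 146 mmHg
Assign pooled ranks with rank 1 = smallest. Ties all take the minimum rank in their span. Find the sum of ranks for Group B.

8

Sorted (ascending): 132, 132, 133, 146, 146, 157
The 2 values of 132 occupy positions 1–2 → each gets rank 1.
The 2 values of 146 occupy positions 4–5 → each gets rank 4.
Group B values → pooled ranks: 133→3, 132→1, 146→4
Rank sum = 3 + 1 + 4 = 8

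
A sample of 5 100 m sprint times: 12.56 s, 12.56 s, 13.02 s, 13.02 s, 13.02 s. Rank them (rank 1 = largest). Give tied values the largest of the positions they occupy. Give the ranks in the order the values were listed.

5, 5, 3, 3, 3

Sorted (descending): 13.02, 13.02, 13.02, 12.56, 12.56
The 3 values of 13.02 occupy positions 1–3 → each gets rank 3.
The 2 values of 12.56 occupy positions 4–5 → each gets rank 5.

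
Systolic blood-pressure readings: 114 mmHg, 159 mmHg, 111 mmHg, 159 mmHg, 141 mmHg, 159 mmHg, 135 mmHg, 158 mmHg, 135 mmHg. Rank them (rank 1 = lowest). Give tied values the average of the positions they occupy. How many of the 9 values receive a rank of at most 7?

Sorted (ascending): 111, 114, 135, 135, 141, 158, 159, 159, 159
The 2 values of 135 occupy positions 3–4 → average rank (3+4)/2 = 3.5.
The 3 values of 159 occupy positions 7–9 → average rank 8.
Ranks ≤ 7: {1, 2, 3.5, 3.5, 5, 6} → 6 values.

6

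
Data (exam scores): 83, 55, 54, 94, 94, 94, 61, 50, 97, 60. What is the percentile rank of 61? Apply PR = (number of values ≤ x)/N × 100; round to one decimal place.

50.0

N = 10.
Strictly below 61: 4. Equal to 61: 1.
PR = 5/10 × 100 = 50.0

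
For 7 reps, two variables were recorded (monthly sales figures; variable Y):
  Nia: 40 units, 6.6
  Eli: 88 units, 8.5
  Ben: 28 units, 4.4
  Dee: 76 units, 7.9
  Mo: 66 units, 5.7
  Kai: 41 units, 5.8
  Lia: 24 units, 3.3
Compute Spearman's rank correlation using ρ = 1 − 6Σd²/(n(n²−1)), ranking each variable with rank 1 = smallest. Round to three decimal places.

Ranks of variable 1: 3, 7, 2, 6, 5, 4, 1
Ranks of variable 2: 5, 7, 2, 6, 3, 4, 1
d = r₁ − r₂: -2, 0, 0, 0, 2, 0, 0
d²: 4, 0, 0, 0, 4, 0, 0; Σd² = 8
ρ = 1 − 6·8/(7·48) = 1 − 48/336 = 0.857

0.857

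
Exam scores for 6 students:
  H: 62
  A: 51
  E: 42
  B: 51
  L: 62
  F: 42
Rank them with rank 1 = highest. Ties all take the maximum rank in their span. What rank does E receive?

Sorted (descending): 62, 62, 51, 51, 42, 42
The 2 values of 62 occupy positions 1–2 → each gets rank 2.
The 2 values of 51 occupy positions 3–4 → each gets rank 4.
The 2 values of 42 occupy positions 5–6 → each gets rank 6.
E has value 42 → rank 6.

6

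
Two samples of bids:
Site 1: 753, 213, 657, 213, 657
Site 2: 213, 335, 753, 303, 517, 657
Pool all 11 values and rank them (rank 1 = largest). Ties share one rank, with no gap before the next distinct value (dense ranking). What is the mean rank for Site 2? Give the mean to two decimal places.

3.50

Sorted (descending): 753, 753, 657, 657, 657, 517, 335, 303, 213, 213, 213
The 2 values of 753 share dense rank 1.
The 3 values of 657 share dense rank 2.
The 3 values of 213 share dense rank 6.
Remaining distinct values take the next consecutive integers.
Site 2 values → pooled ranks: 213→6, 335→4, 753→1, 303→5, 517→3, 657→2
Mean rank = (6 + 4 + 1 + 5 + 3 + 2) / 6 = 3.50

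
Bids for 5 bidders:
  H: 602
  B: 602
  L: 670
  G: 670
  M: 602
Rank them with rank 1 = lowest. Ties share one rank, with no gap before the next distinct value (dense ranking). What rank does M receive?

Sorted (ascending): 602, 602, 602, 670, 670
The 3 values of 602 share dense rank 1.
The 2 values of 670 share dense rank 2.
M has value 602 → rank 1.

1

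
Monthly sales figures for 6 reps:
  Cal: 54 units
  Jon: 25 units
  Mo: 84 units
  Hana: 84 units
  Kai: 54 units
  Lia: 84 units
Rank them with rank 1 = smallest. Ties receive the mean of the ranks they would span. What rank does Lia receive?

Sorted (ascending): 25, 54, 54, 84, 84, 84
The 2 values of 54 occupy positions 2–3 → average rank (2+3)/2 = 2.5.
The 3 values of 84 occupy positions 4–6 → average rank 5.
Lia has value 84 units → rank 5.

5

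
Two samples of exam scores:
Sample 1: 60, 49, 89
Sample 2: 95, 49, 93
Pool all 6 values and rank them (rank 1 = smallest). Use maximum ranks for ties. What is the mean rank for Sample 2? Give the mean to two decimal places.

4.33

Sorted (ascending): 49, 49, 60, 89, 93, 95
The 2 values of 49 occupy positions 1–2 → each gets rank 2.
Sample 2 values → pooled ranks: 95→6, 49→2, 93→5
Mean rank = (6 + 2 + 5) / 3 = 4.33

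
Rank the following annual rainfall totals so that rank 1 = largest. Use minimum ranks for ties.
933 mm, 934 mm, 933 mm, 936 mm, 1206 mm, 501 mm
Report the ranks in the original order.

4, 3, 4, 2, 1, 6

Sorted (descending): 1206, 936, 934, 933, 933, 501
The 2 values of 933 occupy positions 4–5 → each gets rank 4.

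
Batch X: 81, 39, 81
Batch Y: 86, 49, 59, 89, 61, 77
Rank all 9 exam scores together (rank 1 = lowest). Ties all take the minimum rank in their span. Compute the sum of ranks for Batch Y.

Sorted (ascending): 39, 49, 59, 61, 77, 81, 81, 86, 89
The 2 values of 81 occupy positions 6–7 → each gets rank 6.
Batch Y values → pooled ranks: 86→8, 49→2, 59→3, 89→9, 61→4, 77→5
Rank sum = 8 + 2 + 3 + 9 + 4 + 5 = 31

31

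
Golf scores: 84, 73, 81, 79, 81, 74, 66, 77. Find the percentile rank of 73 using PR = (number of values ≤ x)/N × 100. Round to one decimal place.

N = 8.
Strictly below 73: 1. Equal to 73: 1.
PR = 2/8 × 100 = 25.0

25.0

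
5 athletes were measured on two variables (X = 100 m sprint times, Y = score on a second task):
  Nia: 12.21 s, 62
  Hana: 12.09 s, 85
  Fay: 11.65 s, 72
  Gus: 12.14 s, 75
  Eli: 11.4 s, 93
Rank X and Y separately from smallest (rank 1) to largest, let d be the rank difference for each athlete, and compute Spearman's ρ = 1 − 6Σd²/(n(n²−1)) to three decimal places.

Ranks of variable 1: 5, 3, 2, 4, 1
Ranks of variable 2: 1, 4, 2, 3, 5
d = r₁ − r₂: 4, -1, 0, 1, -4
d²: 16, 1, 0, 1, 16; Σd² = 34
ρ = 1 − 6·34/(5·24) = 1 − 204/120 = -0.700

-0.700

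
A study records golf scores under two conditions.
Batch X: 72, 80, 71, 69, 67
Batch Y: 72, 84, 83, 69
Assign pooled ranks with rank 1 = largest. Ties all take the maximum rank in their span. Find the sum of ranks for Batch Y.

Sorted (descending): 84, 83, 80, 72, 72, 71, 69, 69, 67
The 2 values of 72 occupy positions 4–5 → each gets rank 5.
The 2 values of 69 occupy positions 7–8 → each gets rank 8.
Batch Y values → pooled ranks: 72→5, 84→1, 83→2, 69→8
Rank sum = 5 + 1 + 2 + 8 = 16

16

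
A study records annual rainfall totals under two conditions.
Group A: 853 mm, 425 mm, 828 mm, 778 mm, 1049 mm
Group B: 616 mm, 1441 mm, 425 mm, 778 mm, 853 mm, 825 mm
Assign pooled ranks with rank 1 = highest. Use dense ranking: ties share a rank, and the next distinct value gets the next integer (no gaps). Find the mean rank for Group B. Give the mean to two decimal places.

Sorted (descending): 1441, 1049, 853, 853, 828, 825, 778, 778, 616, 425, 425
The 2 values of 853 share dense rank 3.
The 2 values of 778 share dense rank 6.
The 2 values of 425 share dense rank 8.
Remaining distinct values take the next consecutive integers.
Group B values → pooled ranks: 616→7, 1441→1, 425→8, 778→6, 853→3, 825→5
Mean rank = (7 + 1 + 8 + 6 + 3 + 5) / 6 = 5.00

5.00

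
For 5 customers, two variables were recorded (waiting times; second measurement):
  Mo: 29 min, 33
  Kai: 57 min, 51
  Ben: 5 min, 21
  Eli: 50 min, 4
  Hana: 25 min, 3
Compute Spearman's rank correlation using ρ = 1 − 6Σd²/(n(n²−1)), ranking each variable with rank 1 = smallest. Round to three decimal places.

0.500

Ranks of variable 1: 3, 5, 1, 4, 2
Ranks of variable 2: 4, 5, 3, 2, 1
d = r₁ − r₂: -1, 0, -2, 2, 1
d²: 1, 0, 4, 4, 1; Σd² = 10
ρ = 1 − 6·10/(5·24) = 1 − 60/120 = 0.500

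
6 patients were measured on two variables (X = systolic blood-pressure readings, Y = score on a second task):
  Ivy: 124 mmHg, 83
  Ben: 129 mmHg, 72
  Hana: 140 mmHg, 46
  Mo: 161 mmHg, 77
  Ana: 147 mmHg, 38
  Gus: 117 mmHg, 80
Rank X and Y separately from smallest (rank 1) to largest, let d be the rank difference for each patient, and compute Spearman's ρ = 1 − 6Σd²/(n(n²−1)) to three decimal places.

Ranks of variable 1: 2, 3, 4, 6, 5, 1
Ranks of variable 2: 6, 3, 2, 4, 1, 5
d = r₁ − r₂: -4, 0, 2, 2, 4, -4
d²: 16, 0, 4, 4, 16, 16; Σd² = 56
ρ = 1 − 6·56/(6·35) = 1 − 336/210 = -0.600

-0.600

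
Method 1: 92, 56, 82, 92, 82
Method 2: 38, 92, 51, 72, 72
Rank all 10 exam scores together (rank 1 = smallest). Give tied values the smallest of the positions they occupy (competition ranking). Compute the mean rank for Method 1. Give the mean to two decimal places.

6.20

Sorted (ascending): 38, 51, 56, 72, 72, 82, 82, 92, 92, 92
The 2 values of 72 occupy positions 4–5 → each gets rank 4.
The 2 values of 82 occupy positions 6–7 → each gets rank 6.
The 3 values of 92 occupy positions 8–10 → each gets rank 8.
Method 1 values → pooled ranks: 92→8, 56→3, 82→6, 92→8, 82→6
Mean rank = (8 + 3 + 6 + 8 + 6) / 5 = 6.20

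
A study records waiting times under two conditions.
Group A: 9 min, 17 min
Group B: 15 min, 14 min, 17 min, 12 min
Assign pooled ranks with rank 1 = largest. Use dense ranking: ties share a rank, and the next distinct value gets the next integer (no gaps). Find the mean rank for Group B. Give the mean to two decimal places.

2.50

Sorted (descending): 17, 17, 15, 14, 12, 9
The 2 values of 17 share dense rank 1.
Remaining distinct values take the next consecutive integers.
Group B values → pooled ranks: 15→2, 14→3, 17→1, 12→4
Mean rank = (2 + 3 + 1 + 4) / 4 = 2.50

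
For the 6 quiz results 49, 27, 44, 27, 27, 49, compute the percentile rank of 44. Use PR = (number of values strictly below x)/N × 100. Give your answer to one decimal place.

50.0

N = 6.
Strictly below 44: 3. Equal to 44: 1.
PR = 3/6 × 100 = 50.0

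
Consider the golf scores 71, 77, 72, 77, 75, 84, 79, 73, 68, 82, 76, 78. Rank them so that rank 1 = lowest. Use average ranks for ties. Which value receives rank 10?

79

Sorted (ascending): 68, 71, 72, 73, 75, 76, 77, 77, 78, 79, 82, 84
The 2 values of 77 occupy positions 7–8 → average rank (7+8)/2 = 7.5.
Rank 10 → value 79.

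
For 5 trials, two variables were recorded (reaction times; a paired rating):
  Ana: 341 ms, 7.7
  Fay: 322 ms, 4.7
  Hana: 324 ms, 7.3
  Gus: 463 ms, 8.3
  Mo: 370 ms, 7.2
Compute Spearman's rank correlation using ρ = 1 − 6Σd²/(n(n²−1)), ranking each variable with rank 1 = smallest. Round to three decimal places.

Ranks of variable 1: 3, 1, 2, 5, 4
Ranks of variable 2: 4, 1, 3, 5, 2
d = r₁ − r₂: -1, 0, -1, 0, 2
d²: 1, 0, 1, 0, 4; Σd² = 6
ρ = 1 − 6·6/(5·24) = 1 − 36/120 = 0.700

0.700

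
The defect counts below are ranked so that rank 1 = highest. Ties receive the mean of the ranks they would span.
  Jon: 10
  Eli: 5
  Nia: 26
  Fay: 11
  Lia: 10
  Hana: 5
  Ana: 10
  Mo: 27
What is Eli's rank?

7.5

Sorted (descending): 27, 26, 11, 10, 10, 10, 5, 5
The 3 values of 10 occupy positions 4–6 → average rank 5.
The 2 values of 5 occupy positions 7–8 → average rank (7+8)/2 = 7.5.
Eli has value 5 → rank 7.5.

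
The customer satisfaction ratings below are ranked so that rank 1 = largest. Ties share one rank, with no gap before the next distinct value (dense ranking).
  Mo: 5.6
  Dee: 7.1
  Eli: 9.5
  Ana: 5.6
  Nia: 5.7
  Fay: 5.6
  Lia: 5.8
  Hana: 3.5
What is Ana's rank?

5

Sorted (descending): 9.5, 7.1, 5.8, 5.7, 5.6, 5.6, 5.6, 3.5
The 3 values of 5.6 share dense rank 5.
Remaining distinct values take the next consecutive integers.
Ana has value 5.6 → rank 5.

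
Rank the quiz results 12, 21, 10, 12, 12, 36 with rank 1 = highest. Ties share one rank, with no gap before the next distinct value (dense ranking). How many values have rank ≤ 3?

5

Sorted (descending): 36, 21, 12, 12, 12, 10
The 3 values of 12 share dense rank 3.
Remaining distinct values take the next consecutive integers.
Ranks ≤ 3: {1, 2, 3, 3, 3} → 5 values.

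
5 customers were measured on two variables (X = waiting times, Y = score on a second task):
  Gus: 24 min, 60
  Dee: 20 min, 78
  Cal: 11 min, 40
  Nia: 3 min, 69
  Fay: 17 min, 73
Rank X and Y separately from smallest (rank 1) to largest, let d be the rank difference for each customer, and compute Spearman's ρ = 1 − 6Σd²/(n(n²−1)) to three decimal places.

0.200

Ranks of variable 1: 5, 4, 2, 1, 3
Ranks of variable 2: 2, 5, 1, 3, 4
d = r₁ − r₂: 3, -1, 1, -2, -1
d²: 9, 1, 1, 4, 1; Σd² = 16
ρ = 1 − 6·16/(5·24) = 1 − 96/120 = 0.200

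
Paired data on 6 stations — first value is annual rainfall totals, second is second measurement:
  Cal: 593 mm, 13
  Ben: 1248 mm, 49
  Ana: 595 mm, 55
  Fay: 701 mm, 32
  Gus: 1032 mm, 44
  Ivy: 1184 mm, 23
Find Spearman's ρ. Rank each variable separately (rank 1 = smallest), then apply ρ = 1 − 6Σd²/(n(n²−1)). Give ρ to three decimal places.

Ranks of variable 1: 1, 6, 2, 3, 4, 5
Ranks of variable 2: 1, 5, 6, 3, 4, 2
d = r₁ − r₂: 0, 1, -4, 0, 0, 3
d²: 0, 1, 16, 0, 0, 9; Σd² = 26
ρ = 1 − 6·26/(6·35) = 1 − 156/210 = 0.257

0.257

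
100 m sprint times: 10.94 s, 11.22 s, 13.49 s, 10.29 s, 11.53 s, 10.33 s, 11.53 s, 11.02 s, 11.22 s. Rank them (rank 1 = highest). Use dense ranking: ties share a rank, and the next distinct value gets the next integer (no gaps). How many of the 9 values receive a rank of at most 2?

Sorted (descending): 13.49, 11.53, 11.53, 11.22, 11.22, 11.02, 10.94, 10.33, 10.29
The 2 values of 11.53 share dense rank 2.
The 2 values of 11.22 share dense rank 3.
Remaining distinct values take the next consecutive integers.
Ranks ≤ 2: {1, 2, 2} → 3 values.

3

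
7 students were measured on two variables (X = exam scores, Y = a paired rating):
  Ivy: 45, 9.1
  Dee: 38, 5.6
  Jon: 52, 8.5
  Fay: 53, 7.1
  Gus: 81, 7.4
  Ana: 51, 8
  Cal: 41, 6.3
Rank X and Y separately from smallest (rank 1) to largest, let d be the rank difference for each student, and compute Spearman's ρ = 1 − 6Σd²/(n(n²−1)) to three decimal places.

0.357

Ranks of variable 1: 3, 1, 5, 6, 7, 4, 2
Ranks of variable 2: 7, 1, 6, 3, 4, 5, 2
d = r₁ − r₂: -4, 0, -1, 3, 3, -1, 0
d²: 16, 0, 1, 9, 9, 1, 0; Σd² = 36
ρ = 1 − 6·36/(7·48) = 1 − 216/336 = 0.357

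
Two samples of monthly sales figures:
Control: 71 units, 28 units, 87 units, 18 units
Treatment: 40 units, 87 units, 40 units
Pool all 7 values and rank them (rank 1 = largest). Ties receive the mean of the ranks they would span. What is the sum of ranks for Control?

Sorted (descending): 87, 87, 71, 40, 40, 28, 18
The 2 values of 87 occupy positions 1–2 → average rank (1+2)/2 = 1.5.
The 2 values of 40 occupy positions 4–5 → average rank (4+5)/2 = 4.5.
Control values → pooled ranks: 71→3, 28→6, 87→1.5, 18→7
Rank sum = 3 + 6 + 1.5 + 7 = 17.5

17.5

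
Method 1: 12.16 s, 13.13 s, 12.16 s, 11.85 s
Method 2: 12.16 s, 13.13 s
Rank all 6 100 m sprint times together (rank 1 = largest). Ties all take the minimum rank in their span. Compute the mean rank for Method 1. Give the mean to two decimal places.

3.25

Sorted (descending): 13.13, 13.13, 12.16, 12.16, 12.16, 11.85
The 2 values of 13.13 occupy positions 1–2 → each gets rank 1.
The 3 values of 12.16 occupy positions 3–5 → each gets rank 3.
Method 1 values → pooled ranks: 12.16→3, 13.13→1, 12.16→3, 11.85→6
Mean rank = (3 + 1 + 3 + 6) / 4 = 3.25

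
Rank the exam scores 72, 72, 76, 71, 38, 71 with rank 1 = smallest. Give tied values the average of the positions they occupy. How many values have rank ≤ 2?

1

Sorted (ascending): 38, 71, 71, 72, 72, 76
The 2 values of 71 occupy positions 2–3 → average rank (2+3)/2 = 2.5.
The 2 values of 72 occupy positions 4–5 → average rank (4+5)/2 = 4.5.
Ranks ≤ 2: {1} → 1 value.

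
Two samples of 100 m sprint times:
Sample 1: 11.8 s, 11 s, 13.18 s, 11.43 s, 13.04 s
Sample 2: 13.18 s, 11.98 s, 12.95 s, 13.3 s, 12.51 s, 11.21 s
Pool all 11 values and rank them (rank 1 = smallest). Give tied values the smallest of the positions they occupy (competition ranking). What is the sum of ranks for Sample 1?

Sorted (ascending): 11, 11.21, 11.43, 11.8, 11.98, 12.51, 12.95, 13.04, 13.18, 13.18, 13.3
The 2 values of 13.18 occupy positions 9–10 → each gets rank 9.
Sample 1 values → pooled ranks: 11.8→4, 11→1, 13.18→9, 11.43→3, 13.04→8
Rank sum = 4 + 1 + 9 + 3 + 8 = 25

25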